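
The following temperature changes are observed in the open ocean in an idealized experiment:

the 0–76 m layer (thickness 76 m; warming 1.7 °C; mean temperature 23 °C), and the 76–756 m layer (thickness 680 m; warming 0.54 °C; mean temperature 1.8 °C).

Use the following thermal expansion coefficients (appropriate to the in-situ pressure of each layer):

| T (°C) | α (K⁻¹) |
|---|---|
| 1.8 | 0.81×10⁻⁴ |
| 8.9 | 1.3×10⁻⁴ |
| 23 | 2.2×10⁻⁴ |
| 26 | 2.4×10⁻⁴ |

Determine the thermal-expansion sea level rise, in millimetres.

58.2 mm of thermosteric rise

Layer 1 at 23 °C → α = 2.2×10⁻⁴ K⁻¹
Layer 2 at 1.8 °C → α = 0.81×10⁻⁴ K⁻¹
Layer 1: 2.2×10⁻⁴ × 1.7 × 76 = 0.028424 m
Layer 2: 680 × 0.54 × 0.81×10⁻⁴ = 0.0297432 m
Δh = 0.028424 + 0.0297432 = 0.0581672 m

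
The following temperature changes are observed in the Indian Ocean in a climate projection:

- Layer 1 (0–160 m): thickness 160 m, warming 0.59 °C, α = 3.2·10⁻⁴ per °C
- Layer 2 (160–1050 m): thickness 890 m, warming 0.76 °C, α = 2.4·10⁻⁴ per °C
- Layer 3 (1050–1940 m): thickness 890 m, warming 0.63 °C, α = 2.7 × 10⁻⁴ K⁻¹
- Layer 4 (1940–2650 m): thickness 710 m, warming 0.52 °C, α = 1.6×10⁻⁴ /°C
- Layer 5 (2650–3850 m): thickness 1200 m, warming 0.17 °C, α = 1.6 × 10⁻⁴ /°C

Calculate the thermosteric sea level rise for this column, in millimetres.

Δh = 440 mm

3.2×10⁻⁴ × 160 × 0.59 = 0.030208 m
Layer 2: 2.4×10⁻⁴ × 0.76 × 890 = 0.162336 m
Layer 3: 890 × 2.7×10⁻⁴ × 0.63 = 0.151389 m
710 × 1.6×10⁻⁴ × 0.52 = 0.059072 m
0.17 × 1.6×10⁻⁴ × 1200 = 0.03264 m
Δh = 0.030208 + 0.162336 + 0.151389 + 0.059072 + 0.03264 = 0.435645 m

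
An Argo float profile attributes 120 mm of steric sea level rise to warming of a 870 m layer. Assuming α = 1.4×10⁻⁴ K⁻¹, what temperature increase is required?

about 0.985 K

ΔT = Δh/(αH) = 0.12 / (1.4×10⁻⁴ × 870) ≈ 0.9852 K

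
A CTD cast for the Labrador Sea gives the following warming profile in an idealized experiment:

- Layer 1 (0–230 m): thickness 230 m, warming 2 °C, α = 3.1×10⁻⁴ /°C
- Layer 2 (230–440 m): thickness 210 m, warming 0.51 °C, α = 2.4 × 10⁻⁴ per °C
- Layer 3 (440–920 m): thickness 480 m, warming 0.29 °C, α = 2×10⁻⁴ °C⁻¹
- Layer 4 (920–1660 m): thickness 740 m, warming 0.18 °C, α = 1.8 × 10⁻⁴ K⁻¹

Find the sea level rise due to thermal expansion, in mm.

Layer 1: 230 × 2 × 3.1×10⁻⁴ = 0.14260 m
Layer 2: 0.51 × 2.4×10⁻⁴ × 210 = 0.025704 m
440–920 m: 480 × 0.29 × 2×10⁻⁴ = 0.02784 m
920–1660 m: 1.8×10⁻⁴ × 0.18 × 740 = 0.023976 m
Δh = 0.14260 + 0.025704 + 0.02784 + 0.023976 = 0.22012 m ≈ 220 mm

220 mm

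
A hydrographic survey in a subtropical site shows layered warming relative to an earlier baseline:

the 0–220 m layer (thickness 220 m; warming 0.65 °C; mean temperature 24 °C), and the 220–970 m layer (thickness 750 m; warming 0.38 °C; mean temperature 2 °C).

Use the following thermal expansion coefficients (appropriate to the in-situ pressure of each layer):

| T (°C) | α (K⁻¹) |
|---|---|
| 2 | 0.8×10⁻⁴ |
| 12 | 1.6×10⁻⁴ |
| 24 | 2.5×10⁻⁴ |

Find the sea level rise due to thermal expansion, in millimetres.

Layer 1 at 24 °C → α = 2.5×10⁻⁴ K⁻¹
Layer 2 at 2 °C → α = 0.8×10⁻⁴ K⁻¹
0–220 m: 2.5×10⁻⁴ × 0.65 × 220 = 0.03575 m
750 × 0.38 × 0.8×10⁻⁴ = 0.02280 m
Δh = 0.03575 + 0.02280 = 0.05855 m ≈ 58.6 mm

58.6 mm of thermosteric rise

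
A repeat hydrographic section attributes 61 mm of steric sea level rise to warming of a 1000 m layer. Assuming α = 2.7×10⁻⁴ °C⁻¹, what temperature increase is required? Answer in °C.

ΔT = Δh/(αH) = 0.061 / (2.7×10⁻⁴ × 1000) ≈ 0.2259 °C

about 0.226 °C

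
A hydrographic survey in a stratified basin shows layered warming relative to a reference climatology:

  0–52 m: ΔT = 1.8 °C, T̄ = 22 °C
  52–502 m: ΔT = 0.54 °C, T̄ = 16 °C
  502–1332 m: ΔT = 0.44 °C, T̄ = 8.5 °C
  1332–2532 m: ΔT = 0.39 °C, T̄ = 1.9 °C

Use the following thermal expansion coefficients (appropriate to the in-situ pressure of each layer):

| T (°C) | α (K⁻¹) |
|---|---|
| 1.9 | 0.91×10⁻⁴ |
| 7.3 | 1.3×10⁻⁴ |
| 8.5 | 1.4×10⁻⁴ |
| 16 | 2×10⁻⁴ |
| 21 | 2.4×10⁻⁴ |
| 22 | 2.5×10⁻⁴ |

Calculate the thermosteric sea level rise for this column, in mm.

Layer 1 at 22 °C → α = 2.5×10⁻⁴ K⁻¹
Layer 2 at 16 °C → α = 2×10⁻⁴ K⁻¹
Layer 3 at 8.5 °C → α = 1.4×10⁻⁴ K⁻¹
Layer 4 at 1.9 °C → α = 0.91×10⁻⁴ K⁻¹
0–52 m: 2.5×10⁻⁴ × 1.8 × 52 = 0.02340 m
Layer 2: 2×10⁻⁴ × 450 × 0.54 = 0.04860 m
502–1332 m: 1.4×10⁻⁴ × 830 × 0.44 = 0.051128 m
Layer 4: 1200 × 0.91×10⁻⁴ × 0.39 = 0.042588 m
Δh = 0.02340 + 0.04860 + 0.051128 + 0.042588 = 0.165716 m ≈ 170 mm

about 170 mm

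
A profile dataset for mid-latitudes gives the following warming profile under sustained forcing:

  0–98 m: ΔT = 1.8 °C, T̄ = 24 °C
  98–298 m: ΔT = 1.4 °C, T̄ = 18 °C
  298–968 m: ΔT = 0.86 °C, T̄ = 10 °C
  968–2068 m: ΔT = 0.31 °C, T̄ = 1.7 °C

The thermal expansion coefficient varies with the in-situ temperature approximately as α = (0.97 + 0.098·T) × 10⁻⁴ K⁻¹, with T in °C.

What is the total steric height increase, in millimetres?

about 290 mm

Layer 1: α = (0.97 + 0.098×24)×10⁻⁴ = 3.322×10⁻⁴ K⁻¹
Layer 2: α = (0.97 + 0.098×18)×10⁻⁴ = 2.734×10⁻⁴ K⁻¹
Layer 3: α = (0.97 + 0.098×10)×10⁻⁴ = 1.95×10⁻⁴ K⁻¹
Layer 4: α = (0.97 + 0.098×1.7)×10⁻⁴ = 1.1366×10⁻⁴ K⁻¹
0–98 m: 1.8 × 98 × 3.322×10⁻⁴ = 0.05860008 m
98–298 m: 1.4 × 200 × 2.734×10⁻⁴ = 0.076552 m
0.86 × 670 × 1.95×10⁻⁴ = 0.112359 m
1.1366×10⁻⁴ × 0.31 × 1100 = 0.03875806 m
Δh = 0.05860008 + 0.076552 + 0.112359 + 0.03875806 = 0.28626914 m ≈ 290 mm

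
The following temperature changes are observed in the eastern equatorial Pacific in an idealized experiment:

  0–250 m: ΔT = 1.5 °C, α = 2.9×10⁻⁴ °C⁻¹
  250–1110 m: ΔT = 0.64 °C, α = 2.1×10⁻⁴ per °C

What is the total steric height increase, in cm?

Δh ≈ 22 cm

0–250 m: 2.9×10⁻⁴ × 250 × 1.5 = 0.10875 m
860 × 0.64 × 2.1×10⁻⁴ = 0.115584 m
Δh = 0.10875 + 0.115584 = 0.224334 m ≈ 22 cm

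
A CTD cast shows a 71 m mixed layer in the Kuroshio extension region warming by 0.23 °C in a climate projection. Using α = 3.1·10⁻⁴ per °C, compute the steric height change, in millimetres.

Δh = 5.06 mm

Δh = αΔT·H = 3.1×10⁻⁴ × 0.23 × 71 = 0.0050623 m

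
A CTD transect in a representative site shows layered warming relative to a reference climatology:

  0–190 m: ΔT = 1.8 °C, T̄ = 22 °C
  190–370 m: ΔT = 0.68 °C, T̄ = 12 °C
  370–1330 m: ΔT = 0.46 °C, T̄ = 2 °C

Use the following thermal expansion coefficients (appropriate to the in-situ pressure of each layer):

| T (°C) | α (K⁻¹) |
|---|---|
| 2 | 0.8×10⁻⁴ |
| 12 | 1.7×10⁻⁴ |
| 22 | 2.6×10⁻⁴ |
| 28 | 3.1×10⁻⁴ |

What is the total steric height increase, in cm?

Layer 1 at 22 °C → α = 2.6×10⁻⁴ K⁻¹
Layer 2 at 12 °C → α = 1.7×10⁻⁴ K⁻¹
Layer 3 at 2 °C → α = 0.8×10⁻⁴ K⁻¹
Layer 1: 1.8 × 190 × 2.6×10⁻⁴ = 0.08892 m
190–370 m: 0.68 × 1.7×10⁻⁴ × 180 = 0.020808 m
370–1330 m: 0.8×10⁻⁴ × 960 × 0.46 = 0.035328 m
Δh = 0.08892 + 0.020808 + 0.035328 = 0.145056 m

15 cm of thermosteric rise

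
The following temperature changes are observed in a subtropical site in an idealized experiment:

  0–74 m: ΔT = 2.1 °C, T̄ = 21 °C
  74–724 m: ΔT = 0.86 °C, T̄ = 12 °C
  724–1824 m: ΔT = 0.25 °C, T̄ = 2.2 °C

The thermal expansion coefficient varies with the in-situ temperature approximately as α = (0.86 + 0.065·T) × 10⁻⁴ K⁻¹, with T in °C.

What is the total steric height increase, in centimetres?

Δh ≈ 15 cm

Layer 1: α = (0.86 + 0.065×21)×10⁻⁴ = 2.225×10⁻⁴ K⁻¹
Layer 2: α = (0.86 + 0.065×12)×10⁻⁴ = 1.64×10⁻⁴ K⁻¹
Layer 3: α = (0.86 + 0.065×2.2)×10⁻⁴ = 1.003×10⁻⁴ K⁻¹
0–74 m: 2.225×10⁻⁴ × 74 × 2.1 = 0.0345765 m
74–724 m: 650 × 0.86 × 1.64×10⁻⁴ = 0.091676 m
1100 × 0.25 × 1.003×10⁻⁴ = 0.0275825 m
Δh = 0.0345765 + 0.091676 + 0.0275825 = 0.153835 m ≈ 15 cm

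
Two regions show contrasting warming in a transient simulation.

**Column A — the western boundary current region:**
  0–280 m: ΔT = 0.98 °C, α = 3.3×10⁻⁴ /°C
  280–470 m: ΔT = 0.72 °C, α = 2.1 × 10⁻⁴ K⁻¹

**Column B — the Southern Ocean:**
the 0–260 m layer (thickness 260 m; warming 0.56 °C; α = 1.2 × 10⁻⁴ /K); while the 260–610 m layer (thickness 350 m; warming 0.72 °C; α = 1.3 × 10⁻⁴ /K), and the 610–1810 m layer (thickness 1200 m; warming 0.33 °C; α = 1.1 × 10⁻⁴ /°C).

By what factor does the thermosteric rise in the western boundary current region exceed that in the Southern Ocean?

1.27

A 0–280 m: 3.3×10⁻⁴ × 280 × 0.98 = 0.090552 m
A Layer 2: 2.1×10⁻⁴ × 190 × 0.72 = 0.028728 m
A total: 0.11928 m
B Layer 1: 0.56 × 1.2×10⁻⁴ × 260 = 0.017472 m
B 1.3×10⁻⁴ × 350 × 0.72 = 0.03276 m
B 1.1×10⁻⁴ × 1200 × 0.33 = 0.04356 m
B total: 0.093792 m
Ratio: 0.11928 / 0.093792 ≈ 1.272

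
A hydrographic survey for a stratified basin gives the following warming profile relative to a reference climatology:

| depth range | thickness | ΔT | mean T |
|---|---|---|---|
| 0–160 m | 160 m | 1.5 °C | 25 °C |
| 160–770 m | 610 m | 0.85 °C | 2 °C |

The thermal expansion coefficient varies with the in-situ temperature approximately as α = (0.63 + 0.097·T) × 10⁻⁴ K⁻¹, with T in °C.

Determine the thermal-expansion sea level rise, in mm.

Layer 1: α = (0.63 + 0.097×25)×10⁻⁴ = 3.055×10⁻⁴ K⁻¹
Layer 2: α = (0.63 + 0.097×2)×10⁻⁴ = 0.824×10⁻⁴ K⁻¹
0–160 m: 160 × 3.055×10⁻⁴ × 1.5 = 0.07332 m
Layer 2: 610 × 0.85 × 0.824×10⁻⁴ = 0.0427244 m
Δh = 0.07332 + 0.0427244 = 0.1160444 m ≈ 116 mm

Δh ≈ 116 mm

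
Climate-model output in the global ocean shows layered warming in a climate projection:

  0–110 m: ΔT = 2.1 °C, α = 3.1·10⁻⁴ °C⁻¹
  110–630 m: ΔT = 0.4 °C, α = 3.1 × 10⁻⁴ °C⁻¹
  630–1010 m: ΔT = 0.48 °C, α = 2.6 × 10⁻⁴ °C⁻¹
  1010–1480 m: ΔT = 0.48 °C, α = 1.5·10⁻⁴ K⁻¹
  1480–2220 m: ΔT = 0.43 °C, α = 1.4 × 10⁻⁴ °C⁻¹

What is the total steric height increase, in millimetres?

110 × 2.1 × 3.1×10⁻⁴ = 0.07161 m
Layer 2: 520 × 3.1×10⁻⁴ × 0.4 = 0.06448 m
630–1010 m: 2.6×10⁻⁴ × 0.48 × 380 = 0.047424 m
1010–1480 m: 470 × 1.5×10⁻⁴ × 0.48 = 0.03384 m
1480–2220 m: 0.43 × 740 × 1.4×10⁻⁴ = 0.044548 m
Δh = 0.07161 + 0.06448 + 0.047424 + 0.03384 + 0.044548 = 0.261902 m

Δh = 262 mm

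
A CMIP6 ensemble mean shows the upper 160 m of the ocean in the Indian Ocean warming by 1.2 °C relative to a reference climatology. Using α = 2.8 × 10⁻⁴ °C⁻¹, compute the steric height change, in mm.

Δh = αΔT·H = 2.8×10⁻⁴ × 1.2 × 160 = 0.05376 m

about 54 mm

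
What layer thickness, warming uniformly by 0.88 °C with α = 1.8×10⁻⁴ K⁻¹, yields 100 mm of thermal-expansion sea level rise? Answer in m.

about 631 m

H = Δh/(αΔT) = 0.1 / (1.8×10⁻⁴ × 0.88) ≈ 631.3 m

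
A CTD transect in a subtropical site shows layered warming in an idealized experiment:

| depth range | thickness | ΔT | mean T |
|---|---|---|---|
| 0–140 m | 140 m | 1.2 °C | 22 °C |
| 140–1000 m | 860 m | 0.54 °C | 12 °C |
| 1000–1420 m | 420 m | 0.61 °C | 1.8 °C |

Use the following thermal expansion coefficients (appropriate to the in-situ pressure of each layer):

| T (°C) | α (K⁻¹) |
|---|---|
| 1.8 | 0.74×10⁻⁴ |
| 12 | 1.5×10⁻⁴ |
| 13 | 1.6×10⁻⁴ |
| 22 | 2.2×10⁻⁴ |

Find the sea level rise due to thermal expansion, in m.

Δh ≈ 0.126 m

Layer 1 at 22 °C → α = 2.2×10⁻⁴ K⁻¹
Layer 2 at 12 °C → α = 1.5×10⁻⁴ K⁻¹
Layer 3 at 1.8 °C → α = 0.74×10⁻⁴ K⁻¹
Layer 1: 1.2 × 2.2×10⁻⁴ × 140 = 0.03696 m
860 × 0.54 × 1.5×10⁻⁴ = 0.06966 m
1000–1420 m: 420 × 0.74×10⁻⁴ × 0.61 = 0.0189588 m
Δh = 0.03696 + 0.06966 + 0.0189588 = 0.1255788 m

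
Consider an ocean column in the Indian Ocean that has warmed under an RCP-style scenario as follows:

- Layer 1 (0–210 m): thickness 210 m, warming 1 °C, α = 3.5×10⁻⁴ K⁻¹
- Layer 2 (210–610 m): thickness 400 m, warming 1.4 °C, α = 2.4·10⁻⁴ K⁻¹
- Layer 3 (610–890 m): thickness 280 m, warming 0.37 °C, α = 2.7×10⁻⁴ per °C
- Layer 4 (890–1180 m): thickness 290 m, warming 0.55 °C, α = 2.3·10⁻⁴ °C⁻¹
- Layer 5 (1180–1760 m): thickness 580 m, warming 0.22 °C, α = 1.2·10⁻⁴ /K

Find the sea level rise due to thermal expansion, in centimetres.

Layer 1: 1 × 210 × 3.5×10⁻⁴ = 0.07350 m
400 × 2.4×10⁻⁴ × 1.4 = 0.13440 m
610–890 m: 280 × 0.37 × 2.7×10⁻⁴ = 0.027972 m
Layer 4: 2.3×10⁻⁴ × 0.55 × 290 = 0.036685 m
Layer 5: 0.22 × 1.2×10⁻⁴ × 580 = 0.015312 m
Δh = 0.07350 + 0.13440 + 0.027972 + 0.036685 + 0.015312 = 0.287869 m

28.8 cm of thermosteric rise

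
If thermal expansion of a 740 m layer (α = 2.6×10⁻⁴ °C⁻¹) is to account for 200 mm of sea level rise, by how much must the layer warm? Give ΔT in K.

ΔT ≈ 1.04 K

ΔT = Δh/(αH) = 0.2 / (2.6×10⁻⁴ × 740) ≈ 1.040 K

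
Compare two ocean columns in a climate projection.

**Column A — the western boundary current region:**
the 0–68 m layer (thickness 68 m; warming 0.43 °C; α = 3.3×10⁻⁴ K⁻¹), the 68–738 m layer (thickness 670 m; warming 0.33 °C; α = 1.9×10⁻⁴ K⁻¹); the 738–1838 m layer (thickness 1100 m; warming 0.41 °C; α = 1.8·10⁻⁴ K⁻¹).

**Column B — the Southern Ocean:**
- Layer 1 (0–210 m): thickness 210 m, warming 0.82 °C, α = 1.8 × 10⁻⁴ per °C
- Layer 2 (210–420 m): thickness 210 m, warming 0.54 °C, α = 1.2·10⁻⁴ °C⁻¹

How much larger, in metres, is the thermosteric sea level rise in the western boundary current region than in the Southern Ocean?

0.0882 m larger

A Layer 1: 68 × 0.43 × 3.3×10⁻⁴ = 0.0096492 m
A 68–738 m: 670 × 1.9×10⁻⁴ × 0.33 = 0.042009 m
A 1100 × 1.8×10⁻⁴ × 0.41 = 0.08118 m
A total: 0.1328382 m
B Layer 1: 0.82 × 210 × 1.8×10⁻⁴ = 0.030996 m
B 210–420 m: 1.2×10⁻⁴ × 210 × 0.54 = 0.013608 m
B total: 0.044604 m
Difference: 0.1328382 − 0.044604 = 0.0882342 m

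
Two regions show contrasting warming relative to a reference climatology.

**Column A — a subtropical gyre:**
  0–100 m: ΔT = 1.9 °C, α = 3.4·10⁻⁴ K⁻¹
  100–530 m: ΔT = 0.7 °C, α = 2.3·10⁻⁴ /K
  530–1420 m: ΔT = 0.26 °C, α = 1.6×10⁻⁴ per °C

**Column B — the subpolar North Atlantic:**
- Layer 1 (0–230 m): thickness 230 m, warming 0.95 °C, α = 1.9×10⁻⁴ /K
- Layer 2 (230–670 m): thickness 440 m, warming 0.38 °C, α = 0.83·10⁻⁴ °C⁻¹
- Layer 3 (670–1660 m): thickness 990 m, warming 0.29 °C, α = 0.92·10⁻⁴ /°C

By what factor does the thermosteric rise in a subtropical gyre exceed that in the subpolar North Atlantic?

≈ 2.1×

A 0–100 m: 3.4×10⁻⁴ × 1.9 × 100 = 0.06460 m
A Layer 2: 2.3×10⁻⁴ × 430 × 0.7 = 0.06923 m
A 890 × 1.6×10⁻⁴ × 0.26 = 0.037024 m
A total: 0.170854 m
B 0–230 m: 0.95 × 230 × 1.9×10⁻⁴ = 0.041515 m
B 0.83×10⁻⁴ × 440 × 0.38 = 0.0138776 m
B 0.29 × 0.92×10⁻⁴ × 990 = 0.0264132 m
B total: 0.0818058 m
Ratio: 0.170854 / 0.0818058 ≈ 2.089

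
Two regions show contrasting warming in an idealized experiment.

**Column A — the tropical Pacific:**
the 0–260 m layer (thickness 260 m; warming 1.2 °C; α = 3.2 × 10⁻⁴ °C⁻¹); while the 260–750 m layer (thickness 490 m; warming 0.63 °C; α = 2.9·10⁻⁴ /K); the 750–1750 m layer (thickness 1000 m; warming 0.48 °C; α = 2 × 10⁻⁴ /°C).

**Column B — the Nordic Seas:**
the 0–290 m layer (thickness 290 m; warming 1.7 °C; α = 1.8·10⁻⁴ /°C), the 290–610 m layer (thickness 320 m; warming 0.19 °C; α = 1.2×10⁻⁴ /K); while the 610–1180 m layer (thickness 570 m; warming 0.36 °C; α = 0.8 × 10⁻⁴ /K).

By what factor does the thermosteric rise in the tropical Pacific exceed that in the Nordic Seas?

A 260 × 1.2 × 3.2×10⁻⁴ = 0.09984 m
A Layer 2: 2.9×10⁻⁴ × 490 × 0.63 = 0.089523 m
A Layer 3: 2×10⁻⁴ × 1000 × 0.48 = 0.09600 m
A total: 0.285363 m
B Layer 1: 1.8×10⁻⁴ × 1.7 × 290 = 0.08874 m
B 1.2×10⁻⁴ × 320 × 0.19 = 0.007296 m
B Layer 3: 0.36 × 0.8×10⁻⁴ × 570 = 0.016416 m
B total: 0.112452 m
Ratio: 0.285363 / 0.112452 ≈ 2.538

2.5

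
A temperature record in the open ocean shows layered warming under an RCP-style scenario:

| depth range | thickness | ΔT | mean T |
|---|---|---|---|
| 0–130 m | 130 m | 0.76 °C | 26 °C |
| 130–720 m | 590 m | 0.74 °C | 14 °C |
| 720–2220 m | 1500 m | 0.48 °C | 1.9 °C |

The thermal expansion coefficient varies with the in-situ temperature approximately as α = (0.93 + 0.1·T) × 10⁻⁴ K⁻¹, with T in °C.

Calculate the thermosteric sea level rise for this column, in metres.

Layer 1: α = (0.93 + 0.1×26)×10⁻⁴ = 3.53×10⁻⁴ K⁻¹
Layer 2: α = (0.93 + 0.1×14)×10⁻⁴ = 2.33×10⁻⁴ K⁻¹
Layer 3: α = (0.93 + 0.1×1.9)×10⁻⁴ = 1.12×10⁻⁴ K⁻¹
0.76 × 130 × 3.53×10⁻⁴ = 0.0348764 m
130–720 m: 2.33×10⁻⁴ × 0.74 × 590 = 0.1017278 m
Layer 3: 0.48 × 1500 × 1.12×10⁻⁴ = 0.08064 m
Δh = 0.0348764 + 0.1017278 + 0.08064 = 0.2172442 m

0.217 m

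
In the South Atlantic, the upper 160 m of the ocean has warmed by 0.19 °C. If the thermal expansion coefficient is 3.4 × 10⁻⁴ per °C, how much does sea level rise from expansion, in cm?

Δh ≈ 1.03 cm

Δh = αΔT·H = 3.4×10⁻⁴ × 0.19 × 160 = 0.010336 m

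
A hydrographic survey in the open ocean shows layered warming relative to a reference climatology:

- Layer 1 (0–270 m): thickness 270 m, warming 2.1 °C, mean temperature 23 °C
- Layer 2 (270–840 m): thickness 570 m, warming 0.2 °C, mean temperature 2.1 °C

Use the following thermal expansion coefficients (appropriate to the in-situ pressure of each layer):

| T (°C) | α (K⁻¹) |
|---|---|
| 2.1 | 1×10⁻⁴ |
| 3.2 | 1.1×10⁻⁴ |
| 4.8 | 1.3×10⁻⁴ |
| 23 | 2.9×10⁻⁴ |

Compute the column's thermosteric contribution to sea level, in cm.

18 cm of thermosteric rise

Layer 1 at 23 °C → α = 2.9×10⁻⁴ K⁻¹
Layer 2 at 2.1 °C → α = 1×10⁻⁴ K⁻¹
Layer 1: 2.1 × 2.9×10⁻⁴ × 270 = 0.16443 m
Layer 2: 0.2 × 1×10⁻⁴ × 570 = 0.01140 m
Δh = 0.16443 + 0.01140 = 0.17583 m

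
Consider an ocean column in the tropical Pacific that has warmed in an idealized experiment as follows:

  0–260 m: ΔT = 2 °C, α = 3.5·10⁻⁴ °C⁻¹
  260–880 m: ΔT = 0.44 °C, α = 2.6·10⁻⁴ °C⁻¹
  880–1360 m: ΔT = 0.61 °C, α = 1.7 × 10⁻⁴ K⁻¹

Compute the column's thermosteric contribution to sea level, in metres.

3.5×10⁻⁴ × 2 × 260 = 0.18200 m
2.6×10⁻⁴ × 0.44 × 620 = 0.070928 m
Layer 3: 0.61 × 480 × 1.7×10⁻⁴ = 0.049776 m
Δh = 0.18200 + 0.070928 + 0.049776 = 0.302704 m

about 0.30 m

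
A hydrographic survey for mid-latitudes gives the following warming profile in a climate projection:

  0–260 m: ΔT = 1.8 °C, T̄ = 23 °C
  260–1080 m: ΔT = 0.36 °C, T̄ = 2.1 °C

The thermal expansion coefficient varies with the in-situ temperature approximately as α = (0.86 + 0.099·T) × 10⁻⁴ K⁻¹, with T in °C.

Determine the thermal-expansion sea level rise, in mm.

Layer 1: α = (0.86 + 0.099×23)×10⁻⁴ = 3.137×10⁻⁴ K⁻¹
Layer 2: α = (0.86 + 0.099×2.1)×10⁻⁴ = 1.0679×10⁻⁴ K⁻¹
Layer 1: 1.8 × 3.137×10⁻⁴ × 260 = 0.1468116 m
0.36 × 1.0679×10⁻⁴ × 820 = 0.031524408 m
Δh = 0.1468116 + 0.031524408 = 0.178336008 m

180 mm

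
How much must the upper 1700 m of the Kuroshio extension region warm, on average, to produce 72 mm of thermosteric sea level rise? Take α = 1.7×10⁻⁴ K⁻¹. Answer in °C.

ΔT = Δh/(αH) = 0.072 / (1.7×10⁻⁴ × 1700) ≈ 0.2491 °C

ΔT ≈ 0.25 °C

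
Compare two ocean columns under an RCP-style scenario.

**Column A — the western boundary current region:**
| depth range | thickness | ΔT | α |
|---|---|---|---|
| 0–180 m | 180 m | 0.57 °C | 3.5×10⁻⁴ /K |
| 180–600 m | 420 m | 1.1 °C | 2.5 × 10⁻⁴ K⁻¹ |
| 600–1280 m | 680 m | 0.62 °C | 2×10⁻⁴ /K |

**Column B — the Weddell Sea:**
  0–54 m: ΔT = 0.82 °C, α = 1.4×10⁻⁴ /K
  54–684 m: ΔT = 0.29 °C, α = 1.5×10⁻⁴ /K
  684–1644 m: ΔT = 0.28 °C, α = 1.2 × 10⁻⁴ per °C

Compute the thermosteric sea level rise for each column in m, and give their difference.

A 0–180 m: 0.57 × 3.5×10⁻⁴ × 180 = 0.03591 m
A Layer 2: 2.5×10⁻⁴ × 420 × 1.1 = 0.11550 m
A 2×10⁻⁴ × 0.62 × 680 = 0.08432 m
A total: 0.23573 m
B 0.82 × 54 × 1.4×10⁻⁴ = 0.0061992 m
B 54–684 m: 0.29 × 1.5×10⁻⁴ × 630 = 0.027405 m
B 0.28 × 1.2×10⁻⁴ × 960 = 0.032256 m
B total: 0.0658602 m
Difference: 0.23573 − 0.0658602 = 0.1698698 m

A: 0.236 m; B: 0.0659 m; difference 0.170 m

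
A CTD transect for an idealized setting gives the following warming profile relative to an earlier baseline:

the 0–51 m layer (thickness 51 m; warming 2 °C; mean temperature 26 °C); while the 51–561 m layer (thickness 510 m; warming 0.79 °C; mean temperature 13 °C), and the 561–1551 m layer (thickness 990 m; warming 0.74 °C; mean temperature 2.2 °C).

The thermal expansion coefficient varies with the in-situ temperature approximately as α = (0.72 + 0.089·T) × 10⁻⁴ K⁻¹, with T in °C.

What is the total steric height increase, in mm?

Layer 1: α = (0.72 + 0.089×26)×10⁻⁴ = 3.034×10⁻⁴ K⁻¹
Layer 2: α = (0.72 + 0.089×13)×10⁻⁴ = 1.877×10⁻⁴ K⁻¹
Layer 3: α = (0.72 + 0.089×2.2)×10⁻⁴ = 0.9158×10⁻⁴ K⁻¹
3.034×10⁻⁴ × 2 × 51 = 0.0309468 m
51–561 m: 1.877×10⁻⁴ × 510 × 0.79 = 0.07562433 m
0.9158×10⁻⁴ × 990 × 0.74 = 0.067091508 m
Δh = 0.0309468 + 0.07562433 + 0.067091508 = 0.173662638 m ≈ 170 mm

Δh ≈ 170 mm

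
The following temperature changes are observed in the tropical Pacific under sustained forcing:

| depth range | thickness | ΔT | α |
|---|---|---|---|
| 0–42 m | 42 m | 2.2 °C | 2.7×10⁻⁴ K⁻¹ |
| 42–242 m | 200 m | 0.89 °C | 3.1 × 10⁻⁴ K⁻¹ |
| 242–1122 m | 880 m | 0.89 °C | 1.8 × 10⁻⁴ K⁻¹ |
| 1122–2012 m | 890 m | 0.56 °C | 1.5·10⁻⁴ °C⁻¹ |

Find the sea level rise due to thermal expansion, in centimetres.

about 30 cm

0–42 m: 42 × 2.7×10⁻⁴ × 2.2 = 0.024948 m
Layer 2: 200 × 3.1×10⁻⁴ × 0.89 = 0.05518 m
0.89 × 1.8×10⁻⁴ × 880 = 0.140976 m
1122–2012 m: 0.56 × 890 × 1.5×10⁻⁴ = 0.07476 m
Δh = 0.024948 + 0.05518 + 0.140976 + 0.07476 = 0.295864 m ≈ 30 cm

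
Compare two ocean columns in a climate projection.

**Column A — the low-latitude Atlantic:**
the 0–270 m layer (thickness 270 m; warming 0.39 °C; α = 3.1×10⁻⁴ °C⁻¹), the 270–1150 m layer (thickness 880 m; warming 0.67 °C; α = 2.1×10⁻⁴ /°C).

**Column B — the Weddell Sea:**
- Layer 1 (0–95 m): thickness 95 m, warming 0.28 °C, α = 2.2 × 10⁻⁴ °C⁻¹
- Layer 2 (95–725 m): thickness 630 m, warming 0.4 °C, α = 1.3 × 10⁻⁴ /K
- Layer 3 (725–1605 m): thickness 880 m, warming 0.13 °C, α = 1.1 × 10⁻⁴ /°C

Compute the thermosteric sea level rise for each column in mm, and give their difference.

A 0–270 m: 270 × 0.39 × 3.1×10⁻⁴ = 0.032643 m
A Layer 2: 880 × 2.1×10⁻⁴ × 0.67 = 0.123816 m
A total: 0.156459 m
B Layer 1: 0.28 × 2.2×10⁻⁴ × 95 = 0.005852 m
B 630 × 0.4 × 1.3×10⁻⁴ = 0.03276 m
B 880 × 1.1×10⁻⁴ × 0.13 = 0.012584 m
B total: 0.051196 m
Difference: 0.156459 − 0.051196 = 0.105263 m

A: 160 mm; B: 51 mm; difference 110 mm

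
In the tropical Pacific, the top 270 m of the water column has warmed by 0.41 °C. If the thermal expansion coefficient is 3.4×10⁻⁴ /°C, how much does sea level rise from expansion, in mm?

37.6 mm of thermosteric rise

Δh = αΔT·H = 3.4×10⁻⁴ × 0.41 × 270 = 0.037638 m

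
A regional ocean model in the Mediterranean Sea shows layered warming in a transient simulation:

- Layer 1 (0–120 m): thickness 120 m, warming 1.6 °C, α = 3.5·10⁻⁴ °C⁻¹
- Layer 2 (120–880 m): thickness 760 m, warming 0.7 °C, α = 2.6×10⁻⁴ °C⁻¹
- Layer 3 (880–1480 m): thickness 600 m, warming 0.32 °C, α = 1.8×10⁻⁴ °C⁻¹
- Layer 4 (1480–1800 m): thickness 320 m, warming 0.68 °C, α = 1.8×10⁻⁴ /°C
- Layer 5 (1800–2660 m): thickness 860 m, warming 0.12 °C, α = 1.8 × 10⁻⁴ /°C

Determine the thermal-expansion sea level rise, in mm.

300 mm of thermosteric rise

0–120 m: 3.5×10⁻⁴ × 1.6 × 120 = 0.06720 m
Layer 2: 0.7 × 2.6×10⁻⁴ × 760 = 0.13832 m
880–1480 m: 600 × 1.8×10⁻⁴ × 0.32 = 0.03456 m
1480–1800 m: 1.8×10⁻⁴ × 0.68 × 320 = 0.039168 m
860 × 1.8×10⁻⁴ × 0.12 = 0.018576 m
Δh = 0.06720 + 0.13832 + 0.03456 + 0.039168 + 0.018576 = 0.297824 m ≈ 300 mm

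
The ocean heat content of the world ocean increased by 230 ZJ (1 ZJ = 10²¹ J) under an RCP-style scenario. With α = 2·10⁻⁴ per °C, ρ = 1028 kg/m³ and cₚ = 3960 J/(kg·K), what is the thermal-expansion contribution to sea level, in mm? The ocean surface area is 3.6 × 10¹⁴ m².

Per unit area: Q = 230×10²¹ / (3.6×10¹⁴) ≈ 6.389×10⁸ J/m²
Δh = αQ/(ρcₚ) = 2×10⁻⁴ × 6.389×10⁸ / (1028 × 3960) ≈ 0.031389 m

Δh = 31.4 mm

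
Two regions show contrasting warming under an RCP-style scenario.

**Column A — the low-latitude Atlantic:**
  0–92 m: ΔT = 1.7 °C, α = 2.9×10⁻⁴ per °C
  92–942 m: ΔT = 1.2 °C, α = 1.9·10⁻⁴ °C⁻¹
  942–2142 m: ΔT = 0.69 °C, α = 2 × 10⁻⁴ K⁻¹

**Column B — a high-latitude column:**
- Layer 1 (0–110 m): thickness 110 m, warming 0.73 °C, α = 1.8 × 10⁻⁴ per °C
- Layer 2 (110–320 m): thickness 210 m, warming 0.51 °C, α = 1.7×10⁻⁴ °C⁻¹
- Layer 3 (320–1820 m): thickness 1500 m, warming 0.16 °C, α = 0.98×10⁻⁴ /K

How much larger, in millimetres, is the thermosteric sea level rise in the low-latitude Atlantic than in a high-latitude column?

350 mm

A Layer 1: 2.9×10⁻⁴ × 1.7 × 92 = 0.045356 m
A 1.9×10⁻⁴ × 1.2 × 850 = 0.19380 m
A 942–2142 m: 0.69 × 2×10⁻⁴ × 1200 = 0.16560 m
A total: 0.404756 m
B Layer 1: 1.8×10⁻⁴ × 0.73 × 110 = 0.014454 m
B Layer 2: 210 × 0.51 × 1.7×10⁻⁴ = 0.018207 m
B 320–1820 m: 1500 × 0.98×10⁻⁴ × 0.16 = 0.02352 m
B total: 0.056181 m
Difference: 0.404756 − 0.056181 = 0.348575 m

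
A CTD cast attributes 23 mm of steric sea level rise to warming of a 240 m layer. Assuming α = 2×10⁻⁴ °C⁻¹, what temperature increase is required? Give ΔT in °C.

ΔT = Δh/(αH) = 0.023 / (2×10⁻⁴ × 240) ≈ 0.4792 °C

about 0.479 °C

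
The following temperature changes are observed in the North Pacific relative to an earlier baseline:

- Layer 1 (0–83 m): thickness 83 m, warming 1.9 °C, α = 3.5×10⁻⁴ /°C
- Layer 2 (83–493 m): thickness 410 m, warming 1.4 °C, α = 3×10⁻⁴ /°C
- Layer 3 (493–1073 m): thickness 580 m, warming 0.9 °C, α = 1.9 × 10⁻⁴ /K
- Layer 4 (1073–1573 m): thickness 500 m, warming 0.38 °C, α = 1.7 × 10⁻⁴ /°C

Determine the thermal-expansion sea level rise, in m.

3.5×10⁻⁴ × 1.9 × 83 = 0.055195 m
410 × 3×10⁻⁴ × 1.4 = 0.17220 m
493–1073 m: 580 × 0.9 × 1.9×10⁻⁴ = 0.09918 m
Layer 4: 0.38 × 500 × 1.7×10⁻⁴ = 0.03230 m
Δh = 0.055195 + 0.17220 + 0.09918 + 0.03230 = 0.358875 m

0.36 m of thermosteric rise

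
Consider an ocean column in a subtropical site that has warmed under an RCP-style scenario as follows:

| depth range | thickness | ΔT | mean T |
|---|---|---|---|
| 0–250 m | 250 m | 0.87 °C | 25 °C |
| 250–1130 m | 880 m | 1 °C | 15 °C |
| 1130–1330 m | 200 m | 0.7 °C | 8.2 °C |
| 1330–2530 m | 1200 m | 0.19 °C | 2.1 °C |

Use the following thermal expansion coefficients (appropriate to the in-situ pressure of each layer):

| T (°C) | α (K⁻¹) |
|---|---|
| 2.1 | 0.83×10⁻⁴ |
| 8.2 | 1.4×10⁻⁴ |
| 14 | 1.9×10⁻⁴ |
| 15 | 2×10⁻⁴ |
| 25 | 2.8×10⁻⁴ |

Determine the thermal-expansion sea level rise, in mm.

Δh ≈ 275 mm

Layer 1 at 25 °C → α = 2.8×10⁻⁴ K⁻¹
Layer 2 at 15 °C → α = 2×10⁻⁴ K⁻¹
Layer 3 at 8.2 °C → α = 1.4×10⁻⁴ K⁻¹
Layer 4 at 2.1 °C → α = 0.83×10⁻⁴ K⁻¹
Layer 1: 0.87 × 2.8×10⁻⁴ × 250 = 0.06090 m
250–1130 m: 1 × 880 × 2×10⁻⁴ = 0.17600 m
Layer 3: 0.7 × 1.4×10⁻⁴ × 200 = 0.01960 m
1330–2530 m: 0.83×10⁻⁴ × 0.19 × 1200 = 0.018924 m
Δh = 0.06090 + 0.17600 + 0.01960 + 0.018924 = 0.275424 m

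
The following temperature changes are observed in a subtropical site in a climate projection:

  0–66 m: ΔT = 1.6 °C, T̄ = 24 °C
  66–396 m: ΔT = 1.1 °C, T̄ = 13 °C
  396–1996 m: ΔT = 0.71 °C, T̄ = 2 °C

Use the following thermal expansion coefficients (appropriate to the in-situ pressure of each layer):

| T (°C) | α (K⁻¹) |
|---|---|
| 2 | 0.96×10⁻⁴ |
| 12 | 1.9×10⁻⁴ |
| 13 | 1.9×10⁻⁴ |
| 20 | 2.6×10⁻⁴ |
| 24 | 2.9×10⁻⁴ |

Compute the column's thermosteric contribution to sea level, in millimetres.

Layer 1 at 24 °C → α = 2.9×10⁻⁴ K⁻¹
Layer 2 at 13 °C → α = 1.9×10⁻⁴ K⁻¹
Layer 3 at 2 °C → α = 0.96×10⁻⁴ K⁻¹
Layer 1: 66 × 1.6 × 2.9×10⁻⁴ = 0.030624 m
Layer 2: 1.9×10⁻⁴ × 330 × 1.1 = 0.06897 m
396–1996 m: 1600 × 0.71 × 0.96×10⁻⁴ = 0.109056 m
Δh = 0.030624 + 0.06897 + 0.109056 = 0.20865 m ≈ 209 mm

Δh = 209 mm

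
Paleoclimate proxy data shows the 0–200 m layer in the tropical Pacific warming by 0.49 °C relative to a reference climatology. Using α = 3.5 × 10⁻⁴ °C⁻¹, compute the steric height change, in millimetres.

Δh = αΔT·H = 3.5×10⁻⁴ × 0.49 × 200 = 0.03430 m

about 34 mm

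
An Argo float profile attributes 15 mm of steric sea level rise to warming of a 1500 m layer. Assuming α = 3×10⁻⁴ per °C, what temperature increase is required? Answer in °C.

ΔT = Δh/(αH) = 0.015 / (3×10⁻⁴ × 1500) ≈ 0.03333 °C

0.0333 °C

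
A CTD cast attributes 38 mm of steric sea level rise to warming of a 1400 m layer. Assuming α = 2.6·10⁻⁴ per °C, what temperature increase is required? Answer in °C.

ΔT = Δh/(αH) = 0.038 / (2.6×10⁻⁴ × 1400) ≈ 0.1044 °C

about 0.10 °C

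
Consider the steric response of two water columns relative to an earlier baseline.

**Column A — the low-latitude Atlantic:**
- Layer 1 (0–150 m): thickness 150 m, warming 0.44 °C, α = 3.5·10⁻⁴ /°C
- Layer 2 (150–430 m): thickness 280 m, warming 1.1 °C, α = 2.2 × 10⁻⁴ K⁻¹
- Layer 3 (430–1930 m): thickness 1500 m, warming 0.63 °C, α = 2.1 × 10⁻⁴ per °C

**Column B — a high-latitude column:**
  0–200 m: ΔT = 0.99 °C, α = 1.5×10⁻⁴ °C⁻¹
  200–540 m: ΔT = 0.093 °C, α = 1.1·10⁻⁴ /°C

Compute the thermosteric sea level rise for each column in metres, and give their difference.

A: 0.29 m; B: 0.033 m; difference 0.26 m

A 3.5×10⁻⁴ × 0.44 × 150 = 0.02310 m
A 280 × 1.1 × 2.2×10⁻⁴ = 0.06776 m
A 1500 × 2.1×10⁻⁴ × 0.63 = 0.19845 m
A total: 0.28931 m
B 0–200 m: 200 × 0.99 × 1.5×10⁻⁴ = 0.02970 m
B Layer 2: 1.1×10⁻⁴ × 0.093 × 340 = 0.0034782 m
B total: 0.0331782 m
Difference: 0.28931 − 0.0331782 = 0.2561318 m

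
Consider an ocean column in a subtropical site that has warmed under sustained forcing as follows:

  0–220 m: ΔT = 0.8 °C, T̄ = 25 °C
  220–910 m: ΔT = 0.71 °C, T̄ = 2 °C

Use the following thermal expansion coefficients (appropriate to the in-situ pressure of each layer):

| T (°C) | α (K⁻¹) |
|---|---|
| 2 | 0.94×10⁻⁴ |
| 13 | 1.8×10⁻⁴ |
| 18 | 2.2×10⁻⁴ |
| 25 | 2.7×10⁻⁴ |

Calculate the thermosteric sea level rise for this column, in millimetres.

about 93.6 mm

Layer 1 at 25 °C → α = 2.7×10⁻⁴ K⁻¹
Layer 2 at 2 °C → α = 0.94×10⁻⁴ K⁻¹
0–220 m: 0.8 × 2.7×10⁻⁴ × 220 = 0.04752 m
Layer 2: 690 × 0.94×10⁻⁴ × 0.71 = 0.0460506 m
Δh = 0.04752 + 0.0460506 = 0.0935706 m ≈ 93.6 mm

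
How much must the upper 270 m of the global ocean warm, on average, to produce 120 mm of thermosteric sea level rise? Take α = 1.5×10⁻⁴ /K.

ΔT ≈ 2.96 K

ΔT = Δh/(αH) = 0.12 / (1.5×10⁻⁴ × 270) ≈ 2.963 K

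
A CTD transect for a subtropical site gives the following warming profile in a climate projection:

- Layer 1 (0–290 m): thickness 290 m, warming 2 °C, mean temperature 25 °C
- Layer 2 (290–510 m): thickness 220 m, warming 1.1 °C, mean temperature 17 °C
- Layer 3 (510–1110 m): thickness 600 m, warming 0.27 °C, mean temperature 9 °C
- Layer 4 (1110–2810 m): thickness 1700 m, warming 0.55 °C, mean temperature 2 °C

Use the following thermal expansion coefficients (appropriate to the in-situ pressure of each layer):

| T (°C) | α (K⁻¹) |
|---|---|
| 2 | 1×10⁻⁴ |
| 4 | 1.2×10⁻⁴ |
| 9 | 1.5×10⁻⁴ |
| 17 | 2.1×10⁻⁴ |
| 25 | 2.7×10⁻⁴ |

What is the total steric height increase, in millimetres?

Layer 1 at 25 °C → α = 2.7×10⁻⁴ K⁻¹
Layer 2 at 17 °C → α = 2.1×10⁻⁴ K⁻¹
Layer 3 at 9 °C → α = 1.5×10⁻⁴ K⁻¹
Layer 4 at 2 °C → α = 1×10⁻⁴ K⁻¹
0–290 m: 2 × 2.7×10⁻⁴ × 290 = 0.15660 m
Layer 2: 2.1×10⁻⁴ × 220 × 1.1 = 0.05082 m
510–1110 m: 600 × 0.27 × 1.5×10⁻⁴ = 0.02430 m
0.55 × 1×10⁻⁴ × 1700 = 0.09350 m
Δh = 0.15660 + 0.05082 + 0.02430 + 0.09350 = 0.32522 m

325 mm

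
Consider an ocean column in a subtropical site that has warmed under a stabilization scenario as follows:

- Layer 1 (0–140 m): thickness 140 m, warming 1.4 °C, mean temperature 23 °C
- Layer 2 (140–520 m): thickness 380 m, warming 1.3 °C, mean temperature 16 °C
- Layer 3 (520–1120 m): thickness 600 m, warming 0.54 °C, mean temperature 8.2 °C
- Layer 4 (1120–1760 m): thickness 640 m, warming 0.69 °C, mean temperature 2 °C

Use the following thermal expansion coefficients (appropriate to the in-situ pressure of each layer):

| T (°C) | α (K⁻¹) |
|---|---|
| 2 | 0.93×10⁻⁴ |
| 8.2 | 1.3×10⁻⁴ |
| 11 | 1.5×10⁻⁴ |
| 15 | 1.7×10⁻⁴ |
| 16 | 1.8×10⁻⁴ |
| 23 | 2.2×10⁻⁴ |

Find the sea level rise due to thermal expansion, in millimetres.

about 215 mm

Layer 1 at 23 °C → α = 2.2×10⁻⁴ K⁻¹
Layer 2 at 16 °C → α = 1.8×10⁻⁴ K⁻¹
Layer 3 at 8.2 °C → α = 1.3×10⁻⁴ K⁻¹
Layer 4 at 2 °C → α = 0.93×10⁻⁴ K⁻¹
0–140 m: 2.2×10⁻⁴ × 1.4 × 140 = 0.04312 m
1.3 × 380 × 1.8×10⁻⁴ = 0.08892 m
520–1120 m: 0.54 × 600 × 1.3×10⁻⁴ = 0.04212 m
1120–1760 m: 0.69 × 0.93×10⁻⁴ × 640 = 0.0410688 m
Δh = 0.04312 + 0.08892 + 0.04212 + 0.0410688 = 0.2152288 m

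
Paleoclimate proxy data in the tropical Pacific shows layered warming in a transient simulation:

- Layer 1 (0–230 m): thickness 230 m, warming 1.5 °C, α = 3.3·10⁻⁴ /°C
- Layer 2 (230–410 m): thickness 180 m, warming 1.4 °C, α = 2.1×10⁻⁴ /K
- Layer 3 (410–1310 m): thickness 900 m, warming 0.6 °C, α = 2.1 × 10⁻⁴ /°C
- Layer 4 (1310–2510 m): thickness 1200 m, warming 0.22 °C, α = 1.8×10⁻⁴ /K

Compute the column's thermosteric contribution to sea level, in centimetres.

Layer 1: 1.5 × 3.3×10⁻⁴ × 230 = 0.11385 m
2.1×10⁻⁴ × 1.4 × 180 = 0.05292 m
Layer 3: 0.6 × 2.1×10⁻⁴ × 900 = 0.11340 m
1310–2510 m: 0.22 × 1200 × 1.8×10⁻⁴ = 0.04752 m
Δh = 0.11385 + 0.05292 + 0.11340 + 0.04752 = 0.32769 m ≈ 33 cm

Δh = 33 cm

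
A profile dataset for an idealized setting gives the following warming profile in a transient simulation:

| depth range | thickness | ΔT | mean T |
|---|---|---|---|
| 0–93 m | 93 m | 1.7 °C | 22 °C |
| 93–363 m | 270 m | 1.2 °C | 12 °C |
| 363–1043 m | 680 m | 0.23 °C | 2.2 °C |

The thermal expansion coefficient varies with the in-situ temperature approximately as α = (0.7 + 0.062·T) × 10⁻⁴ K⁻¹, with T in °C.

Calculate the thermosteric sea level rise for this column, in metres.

Layer 1: α = (0.7 + 0.062×22)×10⁻⁴ = 2.064×10⁻⁴ K⁻¹
Layer 2: α = (0.7 + 0.062×12)×10⁻⁴ = 1.444×10⁻⁴ K⁻¹
Layer 3: α = (0.7 + 0.062×2.2)×10⁻⁴ = 0.8364×10⁻⁴ K⁻¹
2.064×10⁻⁴ × 93 × 1.7 = 0.03263184 m
Layer 2: 1.2 × 1.444×10⁻⁴ × 270 = 0.0467856 m
Layer 3: 680 × 0.23 × 0.8364×10⁻⁴ = 0.013081296 m
Δh = 0.03263184 + 0.0467856 + 0.013081296 = 0.092498736 m

about 0.0925 m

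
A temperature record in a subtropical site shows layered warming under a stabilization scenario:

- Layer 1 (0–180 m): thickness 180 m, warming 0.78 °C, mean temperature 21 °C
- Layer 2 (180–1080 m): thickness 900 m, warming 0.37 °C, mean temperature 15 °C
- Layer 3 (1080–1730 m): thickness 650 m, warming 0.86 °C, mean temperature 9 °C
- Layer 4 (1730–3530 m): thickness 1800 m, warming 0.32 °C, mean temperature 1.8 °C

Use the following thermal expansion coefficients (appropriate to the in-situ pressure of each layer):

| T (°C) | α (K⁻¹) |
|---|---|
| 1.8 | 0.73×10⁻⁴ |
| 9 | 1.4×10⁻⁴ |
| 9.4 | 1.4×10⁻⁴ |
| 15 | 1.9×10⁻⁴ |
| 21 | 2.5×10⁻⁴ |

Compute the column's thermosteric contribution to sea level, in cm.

about 22 cm

Layer 1 at 21 °C → α = 2.5×10⁻⁴ K⁻¹
Layer 2 at 15 °C → α = 1.9×10⁻⁴ K⁻¹
Layer 3 at 9 °C → α = 1.4×10⁻⁴ K⁻¹
Layer 4 at 1.8 °C → α = 0.73×10⁻⁴ K⁻¹
0–180 m: 180 × 0.78 × 2.5×10⁻⁴ = 0.03510 m
Layer 2: 900 × 0.37 × 1.9×10⁻⁴ = 0.06327 m
0.86 × 1.4×10⁻⁴ × 650 = 0.07826 m
0.32 × 0.73×10⁻⁴ × 1800 = 0.042048 m
Δh = 0.03510 + 0.06327 + 0.07826 + 0.042048 = 0.218678 m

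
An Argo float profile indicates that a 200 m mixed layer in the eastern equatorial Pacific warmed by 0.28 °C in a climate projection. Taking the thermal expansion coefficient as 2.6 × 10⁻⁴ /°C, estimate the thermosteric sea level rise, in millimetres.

14.6 mm of thermosteric rise

Δh = αΔT·H = 2.6×10⁻⁴ × 0.28 × 200 = 0.01456 m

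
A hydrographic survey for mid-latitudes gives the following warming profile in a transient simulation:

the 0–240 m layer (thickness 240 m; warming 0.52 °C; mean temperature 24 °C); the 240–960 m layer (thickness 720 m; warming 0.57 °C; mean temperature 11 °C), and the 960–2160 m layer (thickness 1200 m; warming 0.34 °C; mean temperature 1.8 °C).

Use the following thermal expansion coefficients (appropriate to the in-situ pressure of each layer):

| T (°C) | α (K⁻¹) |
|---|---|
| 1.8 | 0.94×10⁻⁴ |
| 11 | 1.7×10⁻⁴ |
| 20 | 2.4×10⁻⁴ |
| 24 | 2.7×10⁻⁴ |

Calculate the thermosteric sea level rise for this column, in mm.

Δh = 142 mm

Layer 1 at 24 °C → α = 2.7×10⁻⁴ K⁻¹
Layer 2 at 11 °C → α = 1.7×10⁻⁴ K⁻¹
Layer 3 at 1.8 °C → α = 0.94×10⁻⁴ K⁻¹
0–240 m: 0.52 × 2.7×10⁻⁴ × 240 = 0.033696 m
Layer 2: 1.7×10⁻⁴ × 720 × 0.57 = 0.069768 m
0.94×10⁻⁴ × 1200 × 0.34 = 0.038352 m
Δh = 0.033696 + 0.069768 + 0.038352 = 0.141816 m ≈ 142 mm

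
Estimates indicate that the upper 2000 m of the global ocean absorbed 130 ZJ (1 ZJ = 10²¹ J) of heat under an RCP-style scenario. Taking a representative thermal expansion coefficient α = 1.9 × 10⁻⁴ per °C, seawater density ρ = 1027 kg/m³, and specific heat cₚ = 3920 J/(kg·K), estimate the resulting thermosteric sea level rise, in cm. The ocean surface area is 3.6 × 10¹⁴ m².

Per unit area: Q = 130×10²¹ / (3.6×10¹⁴) ≈ 3.611×10⁸ J/m²
Δh = αQ/(ρcₚ) = 1.9×10⁻⁴ × 3.611×10⁸ / (1027 × 3920) ≈ 0.017042 m

about 1.70 cm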